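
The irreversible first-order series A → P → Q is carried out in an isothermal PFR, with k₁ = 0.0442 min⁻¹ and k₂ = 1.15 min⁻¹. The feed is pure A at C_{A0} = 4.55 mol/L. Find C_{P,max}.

0.154 mol/L

For a first-order series the maximum intermediate yield is C_{P,max}/C_{A0} = (k₁/k₂)^[k₂/(k₂−k₁)].
= (0.0442/1.15)^(1.15/(1.15−0.0442)) = (0.03843)^(1.040) = 0.03374.
C_{P,max} = 0.03374×4.55 = 0.154 mol/L.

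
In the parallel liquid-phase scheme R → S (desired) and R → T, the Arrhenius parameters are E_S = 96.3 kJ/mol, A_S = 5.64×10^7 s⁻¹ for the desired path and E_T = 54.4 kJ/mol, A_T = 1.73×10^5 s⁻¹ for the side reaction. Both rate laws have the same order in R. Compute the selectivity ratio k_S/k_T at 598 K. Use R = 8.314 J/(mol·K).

With equal orders, S_{S/T} = k_S/k_T = (A_S/A_T)·exp[(E_T−E_S)/(RT)].
(E_T−E_S)/(RT) = (54.4−96.3)×10³/(8.314×598) = -41900/4972 = -8.428.
k_S/k_T = (5.64×10^7/1.73×10^5)·exp(-8.428) = 326.0 × 2.188×10^-4 = 0.0713.
Since E_S > E_T, raising the temperature improves selectivity toward S.

0.0713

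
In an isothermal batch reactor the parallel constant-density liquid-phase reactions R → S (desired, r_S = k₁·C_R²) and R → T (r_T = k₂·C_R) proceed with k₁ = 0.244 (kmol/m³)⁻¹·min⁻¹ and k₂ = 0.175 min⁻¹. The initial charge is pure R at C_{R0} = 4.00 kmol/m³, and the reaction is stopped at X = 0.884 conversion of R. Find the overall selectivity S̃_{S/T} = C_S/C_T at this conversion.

2.56

C_R = C_{R0}(1−X) = 0.4640 kmol/m³.
Along a PFR/batch, dC_T/dC_R = −r_T/(r_S+r_T) = −k₂/(k₂+k₁·C_R).
Integrating from C_{R0} to C_R: C_T = (0.175/0.244)·ln[(0.175+0.244·4.00)/(0.175+0.244·0.464)] = 0.7172·ln(1.151/0.2882) = 0.9931 kmol/m³.
Then C_S = (C_{R0}−C_R) − C_T = 3.536 − 0.9931 = 2.543 kmol/m³.
S̃_{S/T} = C_S/C_T = 2.543/0.9931 = 2.56.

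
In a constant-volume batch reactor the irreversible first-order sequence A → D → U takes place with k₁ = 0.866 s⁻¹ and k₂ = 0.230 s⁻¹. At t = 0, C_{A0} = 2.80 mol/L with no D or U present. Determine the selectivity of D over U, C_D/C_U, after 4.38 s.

0.913

The intermediate concentration in a first-order A→B→C sequence is C_D = k₁C_{A0}(e^(−k₁t) − e^(−k₂t))/(k₂−k₁).
e^(−k₁t) = e^(−0.866×4.38) = e^(−3.793) = 0.02253; e^(−k₂t) = e^(−1.007) = 0.3652.
C_D = 0.866×2.80/(0.230−0.866) × (0.02253−0.3652) = (-3.813)×(-0.3426) = 1.306 mol/L.
C_A = C_{A0}e^(−k₁t) = 0.06307 mol/L, so C_U = C_{A0}−C_A−C_D = 1.431 mol/L; C_D/C_U = 0.913.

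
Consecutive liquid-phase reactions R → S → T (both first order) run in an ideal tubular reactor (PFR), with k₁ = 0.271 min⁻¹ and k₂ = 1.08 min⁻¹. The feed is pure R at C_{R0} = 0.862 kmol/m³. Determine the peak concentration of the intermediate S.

At the optimum, C_{S,max}/C_{R0} = (k₁/k₂)^[k₂/(k₂−k₁)].
= (0.271/1.08)^(1.08/(1.08−0.271)) = (0.2509)^(1.335) = 0.1579.
C_{S,max} = 0.1579×0.862 = 0.136 kmol/m³.

0.136 kmol/m³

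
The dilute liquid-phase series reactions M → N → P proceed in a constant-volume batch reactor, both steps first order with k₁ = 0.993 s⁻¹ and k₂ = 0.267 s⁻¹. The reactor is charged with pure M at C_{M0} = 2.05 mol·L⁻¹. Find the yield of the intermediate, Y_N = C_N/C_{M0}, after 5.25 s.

0.329

Solving the coupled first-order balances gives C_N(t) = [k₁/(k₂−k₁)]·C_{M0}·(e^(−k₁t) − e^(−k₂t)).
e^(−k₁t) = e^(−0.993×5.25) = e^(−5.213) = 0.005444; e^(−k₂t) = e^(−1.402) = 0.2462.
C_N = 0.993×2.05/(0.267−0.993) × (0.005444−0.2462) = (-2.804)×(-0.2407) = 0.6750 mol·L⁻¹.
Y_N = C_N/C_{M0} = 0.6750/2.05 = 0.329.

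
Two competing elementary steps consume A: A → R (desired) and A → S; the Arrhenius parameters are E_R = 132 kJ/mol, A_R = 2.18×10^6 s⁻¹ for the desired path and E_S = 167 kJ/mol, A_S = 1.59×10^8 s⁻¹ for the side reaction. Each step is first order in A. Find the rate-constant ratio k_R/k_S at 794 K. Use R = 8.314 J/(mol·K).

2.75

With equal orders, S_{R/S} = k_R/k_S = (A_R/A_S)·exp[(E_S−E_R)/(RT)].
(E_S−E_R)/(RT) = (167−132)×10³/(8.314×794) = 35000/6601 = 5.302.
k_R/k_S = (2.18×10^6/1.59×10^8)·exp(5.302) = 0.01371 × 200.7 = 2.75.
Since E_R < E_S, lowering the temperature improves selectivity toward R.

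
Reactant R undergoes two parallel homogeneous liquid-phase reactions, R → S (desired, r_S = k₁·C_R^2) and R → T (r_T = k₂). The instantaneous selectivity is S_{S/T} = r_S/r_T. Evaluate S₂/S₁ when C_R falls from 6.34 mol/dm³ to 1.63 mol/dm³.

S_{S/T} = (k₁/k₂)·C_R^2, so S₂/S₁ = (C_{R,2}/C_{R,1})^2.
= (1.63/6.34)^2 = (0.2571)^2 = 0.0661.

0.0661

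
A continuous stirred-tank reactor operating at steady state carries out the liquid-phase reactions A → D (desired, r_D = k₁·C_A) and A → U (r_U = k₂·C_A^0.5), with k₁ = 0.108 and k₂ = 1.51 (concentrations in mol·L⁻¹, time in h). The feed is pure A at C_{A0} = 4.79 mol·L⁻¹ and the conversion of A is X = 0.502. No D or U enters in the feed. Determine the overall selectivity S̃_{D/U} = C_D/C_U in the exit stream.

Exit C_A = C_{A0}(1−X) = 4.79×0.498 = 2.385 mol·L⁻¹.
Rates in a CSTR are evaluated at the outlet concentration: r_D = 0.108×2.385 = 0.2576, r_U = 1.51×2.385^0.5 = 2.332.
Overall selectivity = C_D/C_U = r_Dτ/(r_Uτ) = r_D/r_U = 0.110.

0.110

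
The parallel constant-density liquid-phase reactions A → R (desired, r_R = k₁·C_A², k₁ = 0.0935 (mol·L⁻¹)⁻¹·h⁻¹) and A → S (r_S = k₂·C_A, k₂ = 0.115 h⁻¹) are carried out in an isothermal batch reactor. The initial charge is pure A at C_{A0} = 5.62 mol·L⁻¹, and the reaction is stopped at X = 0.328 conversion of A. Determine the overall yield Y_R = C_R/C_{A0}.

C_A = C_{A0}(1−X) = 3.777 mol·L⁻¹.
Along a PFR/batch, dC_S/dC_A = −r_S/(r_R+r_S) = −k₂/(k₂+k₁·C_A).
Integrating from C_{A0} to C_A: C_S = (0.115/0.0935)·ln[(0.115+0.0935·5.62)/(0.115+0.0935·3.78)] = 1.230·ln(0.6405/0.4681) = 0.3856 mol·L⁻¹.
Then C_R = (C_{A0}−C_A) − C_S = 1.843 − 0.3856 = 1.458 mol·L⁻¹.
Y_R = C_R/C_{A0} = 1.458/5.62 = 0.259.

0.259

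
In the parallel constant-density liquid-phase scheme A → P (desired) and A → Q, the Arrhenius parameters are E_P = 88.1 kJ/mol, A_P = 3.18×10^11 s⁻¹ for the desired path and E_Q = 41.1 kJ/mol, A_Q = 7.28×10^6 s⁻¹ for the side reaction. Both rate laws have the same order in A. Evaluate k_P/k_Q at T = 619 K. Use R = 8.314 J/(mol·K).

With equal orders, S_{P/Q} = k_P/k_Q = (A_P/A_Q)·exp[(E_Q−E_P)/(RT)].
(E_Q−E_P)/(RT) = (41.1−88.1)×10³/(8.314×619) = -47000/5146 = -9.133.
k_P/k_Q = (3.18×10^11/7.28×10^6)·exp(-9.133) = 43681 × 1.081×10^-4 = 4.72.
Since E_P > E_Q, raising the temperature improves selectivity toward P.

4.72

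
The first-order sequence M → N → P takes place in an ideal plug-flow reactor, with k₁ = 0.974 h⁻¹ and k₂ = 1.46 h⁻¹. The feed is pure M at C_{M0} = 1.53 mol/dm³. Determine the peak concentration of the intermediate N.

0.454 mol/dm³

For a first-order series the maximum intermediate yield is C_{N,max}/C_{M0} = (k₁/k₂)^[k₂/(k₂−k₁)].
= (0.974/1.46)^(1.46/(1.46−0.974)) = (0.6671)^(3.004) = 0.2964.
C_{N,max} = 0.2964×1.53 = 0.454 mol/dm³.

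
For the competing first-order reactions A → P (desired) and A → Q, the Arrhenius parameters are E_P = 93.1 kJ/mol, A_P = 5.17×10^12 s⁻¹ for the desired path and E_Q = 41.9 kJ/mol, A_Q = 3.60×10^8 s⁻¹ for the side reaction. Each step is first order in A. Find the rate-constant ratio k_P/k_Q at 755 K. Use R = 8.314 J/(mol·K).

4.12

Since both paths have the same order in A, the concentration cancels and S_{P/Q} = k_P/k_Q = (A_P/A_Q)·exp[(E_Q−E_P)/(RT)].
(E_Q−E_P)/(RT) = (41.9−93.1)×10³/(8.314×755) = -51200/6277 = -8.157.
k_P/k_Q = (5.17×10^12/3.60×10^8)·exp(-8.157) = 14361 × 2.868×10^-4 = 4.12.
Since E_P > E_Q, raising the temperature improves selectivity toward P.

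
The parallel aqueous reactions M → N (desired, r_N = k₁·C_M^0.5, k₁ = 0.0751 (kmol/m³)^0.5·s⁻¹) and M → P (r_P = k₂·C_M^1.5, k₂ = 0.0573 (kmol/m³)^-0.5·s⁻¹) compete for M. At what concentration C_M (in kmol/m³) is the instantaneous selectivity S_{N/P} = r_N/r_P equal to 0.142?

9.23 kmol/m³

S_{N/P} = (k₁/k₂)·C_M⁻¹ ⇒ C_M = (S·k₂/k₁)^(-1).
= (0.142×0.0573/0.0751)^(-1) = (0.1083)^(-1) = 9.23 kmol/m³.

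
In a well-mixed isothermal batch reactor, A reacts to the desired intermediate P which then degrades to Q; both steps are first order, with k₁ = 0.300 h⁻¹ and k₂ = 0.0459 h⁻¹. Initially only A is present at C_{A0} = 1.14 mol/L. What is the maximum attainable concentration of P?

0.812 mol/L

At the optimum, C_{P,max}/C_{A0} = (k₁/k₂)^[k₂/(k₂−k₁)].
= (0.300/0.0459)^(0.0459/(0.0459−0.300)) = (6.536)^(-0.1806) = 0.7124.
C_{P,max} = 0.7124×1.14 = 0.812 mol/L.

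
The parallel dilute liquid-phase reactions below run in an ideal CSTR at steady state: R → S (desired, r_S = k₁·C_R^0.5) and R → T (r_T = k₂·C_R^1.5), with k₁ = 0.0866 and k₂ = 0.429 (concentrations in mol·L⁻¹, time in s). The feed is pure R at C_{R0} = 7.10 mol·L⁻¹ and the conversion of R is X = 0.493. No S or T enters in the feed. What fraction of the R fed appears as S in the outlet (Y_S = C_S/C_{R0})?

0.0262

Exit C_R = C_{R0}(1−X) = 7.10×0.507 = 3.600 mol·L⁻¹.
In a CSTR the entire volume is at exit conditions, so r_S = 0.0866×3.600^0.5 = 0.1643 and r_T = 0.429×3.600^1.5 = 2.930.
Fraction of consumed R going to S: r_S/(r_S+r_T) = 0.05310.
C_S = 0.05310·C_{R0}·X = 0.05310×7.10×0.493 = 0.186 mol·L⁻¹; Y_S = C_S/C_{R0} = 0.0262.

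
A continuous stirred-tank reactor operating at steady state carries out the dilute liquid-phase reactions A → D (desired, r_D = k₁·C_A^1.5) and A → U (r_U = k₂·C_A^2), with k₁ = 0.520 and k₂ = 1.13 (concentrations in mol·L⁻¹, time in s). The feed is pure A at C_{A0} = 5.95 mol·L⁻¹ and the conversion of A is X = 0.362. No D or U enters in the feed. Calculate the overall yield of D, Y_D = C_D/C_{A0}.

Exit C_A = C_{A0}(1−X) = 5.95×0.638 = 3.796 mol·L⁻¹.
Rates in a CSTR are evaluated at the outlet concentration: r_D = 0.520×3.796^1.5 = 3.846, r_U = 1.13×3.796^2 = 16.28.
Fraction of consumed A going to D: r_D/(r_D+r_U) = 0.1911.
C_D = 0.1911·C_{A0}·X = 0.1911×5.95×0.362 = 0.412 mol·L⁻¹; Y_D = C_D/C_{A0} = 0.0692.

0.0692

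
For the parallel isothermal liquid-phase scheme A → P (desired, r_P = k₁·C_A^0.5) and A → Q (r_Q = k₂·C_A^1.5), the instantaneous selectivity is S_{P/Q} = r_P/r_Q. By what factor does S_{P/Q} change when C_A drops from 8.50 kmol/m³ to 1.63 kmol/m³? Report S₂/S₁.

5.21

S_{P/Q} = (k₁/k₂)·C_A⁻¹, so S₂/S₁ = (C_{A,2}/C_{A,1})⁻¹.
= 8.50/1.63 = 5.21.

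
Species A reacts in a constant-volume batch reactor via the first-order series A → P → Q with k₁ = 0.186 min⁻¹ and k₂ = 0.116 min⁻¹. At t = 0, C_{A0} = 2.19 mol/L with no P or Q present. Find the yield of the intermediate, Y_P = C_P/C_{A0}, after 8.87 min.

Solving the coupled first-order balances gives C_P(t) = [k₁/(k₂−k₁)]·C_{A0}·(e^(−k₁t) − e^(−k₂t)).
e^(−k₁t) = e^(−0.186×8.87) = e^(−1.650) = 0.1921; e^(−k₂t) = e^(−1.029) = 0.3574.
C_P = 0.186×2.19/(0.116−0.186) × (0.1921−0.3574) = (-5.819)×(-0.1653) = 0.9620 mol/L.
Y_P = C_P/C_{A0} = 0.9620/2.19 = 0.439.

0.439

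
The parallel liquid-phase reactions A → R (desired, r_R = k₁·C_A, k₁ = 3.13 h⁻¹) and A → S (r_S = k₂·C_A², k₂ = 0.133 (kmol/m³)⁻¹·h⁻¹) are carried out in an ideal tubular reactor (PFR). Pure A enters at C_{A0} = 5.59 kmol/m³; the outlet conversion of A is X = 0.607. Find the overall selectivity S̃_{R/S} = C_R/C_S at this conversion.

6.10

C_A = C_{A0}(1−X) = 2.197 kmol/m³.
Along a PFR/batch, dC_R/dC_A = −r_R/(r_R+r_S) = −k₁/(k₁+k₂·C_A).
Integrating from C_{A0} to C_A: C_R = (3.13/0.133)·ln[(3.13+0.133·5.59)/(3.13+0.133·2.20)] = 23.53·ln(3.873/3.422) = 2.915 kmol/m³.
C_S = (C_{A0}−C_A)−C_R = 0.4779 kmol/m³; S̃_{R/S} = 2.915/0.4779 = 6.10.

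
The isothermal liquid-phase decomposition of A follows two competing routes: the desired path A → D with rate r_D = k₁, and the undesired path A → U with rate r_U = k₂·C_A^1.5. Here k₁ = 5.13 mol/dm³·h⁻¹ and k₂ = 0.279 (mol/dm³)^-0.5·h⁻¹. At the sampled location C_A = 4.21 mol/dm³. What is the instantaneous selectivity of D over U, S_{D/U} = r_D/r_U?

S_{D/U} = r_D/r_U = (k₁)/(k₂·C_A^1.5) = (k₁/k₂)·C_A^-1.5.
= (5.13) / (0.279×4.210^1.5) = 5.130/2.410 = 2.13.
The undesired path is higher order in A, so low C_A (CSTR or dilute feed) favours D.

2.13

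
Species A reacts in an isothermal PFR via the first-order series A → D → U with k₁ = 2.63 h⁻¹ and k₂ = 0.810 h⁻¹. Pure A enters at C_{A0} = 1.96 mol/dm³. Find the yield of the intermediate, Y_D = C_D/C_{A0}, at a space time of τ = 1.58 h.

0.379

For first-order series with pure A initially, C_D(τ) = k₁C_{A0}/(k₂−k₁)·(e^(−k₁τ) − e^(−k₂τ)).
e^(−k₁τ) = e^(−2.63×1.58) = e^(−4.155) = 0.01568; e^(−k₂τ) = e^(−1.280) = 0.2781.
C_D = 2.63×1.96/(0.810−2.63) × (0.01568−0.2781) = (-2.832)×(-0.2624) = 0.7432 mol/dm³.
Y_D = C_D/C_{A0} = 0.7432/1.96 = 0.379.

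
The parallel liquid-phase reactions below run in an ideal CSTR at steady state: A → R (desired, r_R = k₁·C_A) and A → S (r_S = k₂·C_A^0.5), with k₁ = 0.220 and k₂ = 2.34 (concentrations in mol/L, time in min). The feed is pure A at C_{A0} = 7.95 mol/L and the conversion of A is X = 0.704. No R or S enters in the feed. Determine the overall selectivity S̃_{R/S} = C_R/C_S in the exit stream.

0.144

Exit C_A = C_{A0}(1−X) = 7.95×0.296 = 2.353 mol/L.
Rates in a CSTR are evaluated at the outlet concentration: r_R = 0.220×2.353 = 0.5177, r_S = 2.34×2.353^0.5 = 3.590.
Overall selectivity = C_R/C_S = r_Rτ/(r_Sτ) = r_R/r_S = 0.144.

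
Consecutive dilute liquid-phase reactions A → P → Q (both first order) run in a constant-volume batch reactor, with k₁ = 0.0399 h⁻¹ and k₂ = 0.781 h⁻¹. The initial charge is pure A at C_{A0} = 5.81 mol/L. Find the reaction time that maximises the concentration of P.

4.01 h

Setting dC_P/dt = 0 gives t_opt = ln(k₂/k₁)/(k₂−k₁).
= ln(0.781/0.0399)/(0.781−0.0399) = ln(19.57)/0.7411 = 2.974/0.7411 = 4.01 h.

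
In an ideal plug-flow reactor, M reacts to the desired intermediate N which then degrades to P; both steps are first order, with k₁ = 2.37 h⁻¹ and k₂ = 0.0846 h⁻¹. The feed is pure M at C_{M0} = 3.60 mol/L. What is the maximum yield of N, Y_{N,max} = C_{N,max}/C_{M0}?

For a first-order series the maximum intermediate yield is C_{N,max}/C_{M0} = (k₁/k₂)^[k₂/(k₂−k₁)].
= (2.37/0.0846)^(0.0846/(0.0846−2.37)) = (28.01)^(-0.03702) = 0.8839.

0.884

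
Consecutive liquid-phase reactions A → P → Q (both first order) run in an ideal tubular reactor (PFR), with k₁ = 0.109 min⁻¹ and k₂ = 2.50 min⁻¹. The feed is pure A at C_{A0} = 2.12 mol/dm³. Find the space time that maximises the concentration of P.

1.31 min

The intermediate peaks when r₁ = r₂, i.e. k₁e^(−k₁τ) = k₂e^(−k₂τ), giving τ_opt = ln(k₂/k₁)/(k₂−k₁).
= ln(2.50/0.109)/(2.50−0.109) = ln(22.94)/2.391 = 3.133/2.391 = 1.31 min.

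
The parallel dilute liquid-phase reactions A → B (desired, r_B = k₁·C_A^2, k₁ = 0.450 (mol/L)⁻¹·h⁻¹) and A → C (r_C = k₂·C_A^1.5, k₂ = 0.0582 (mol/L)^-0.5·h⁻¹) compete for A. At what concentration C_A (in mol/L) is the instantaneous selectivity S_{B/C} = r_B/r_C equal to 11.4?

2.17 mol/L

S_{B/C} = (k₁/k₂)·C_A^0.5 ⇒ C_A = (S·k₂/k₁)^(2).
= (11.4×0.0582/0.450)^(2) = (1.474)^(2) = 2.17 mol/L.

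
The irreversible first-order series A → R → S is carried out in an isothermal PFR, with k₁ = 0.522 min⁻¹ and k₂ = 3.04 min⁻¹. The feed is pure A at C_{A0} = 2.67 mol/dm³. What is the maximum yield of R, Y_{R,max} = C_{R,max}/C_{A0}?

0.119

At the optimum, C_{R,max}/C_{A0} = (k₁/k₂)^[k₂/(k₂−k₁)].
= (0.522/3.04)^(3.04/(3.04−0.522)) = (0.1717)^(1.207) = 0.1192.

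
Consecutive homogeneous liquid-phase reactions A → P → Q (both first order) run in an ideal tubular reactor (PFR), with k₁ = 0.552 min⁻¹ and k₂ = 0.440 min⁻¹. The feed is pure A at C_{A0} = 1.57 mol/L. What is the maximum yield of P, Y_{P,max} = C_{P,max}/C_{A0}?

0.410

For a first-order series the maximum intermediate yield is C_{P,max}/C_{A0} = (k₁/k₂)^[k₂/(k₂−k₁)].
= (0.552/0.440)^(0.440/(0.440−0.552)) = (1.255)^(-3.929) = 0.4103.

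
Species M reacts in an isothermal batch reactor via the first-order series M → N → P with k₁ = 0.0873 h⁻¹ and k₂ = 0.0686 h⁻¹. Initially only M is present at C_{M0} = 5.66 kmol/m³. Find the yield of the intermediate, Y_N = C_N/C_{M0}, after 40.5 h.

0.154

The intermediate concentration in a first-order A→B→C sequence is C_N = k₁C_{M0}(e^(−k₁t) − e^(−k₂t))/(k₂−k₁).
e^(−k₁t) = e^(−0.0873×40.5) = e^(−3.536) = 0.02914; e^(−k₂t) = e^(−2.778) = 0.06214.
C_N = 0.0873×5.66/(0.0686−0.0873) × (0.02914−0.06214) = (-26.42)×(-0.03300) = 0.8721 kmol/m³.
Y_N = C_N/C_{M0} = 0.8721/5.66 = 0.154.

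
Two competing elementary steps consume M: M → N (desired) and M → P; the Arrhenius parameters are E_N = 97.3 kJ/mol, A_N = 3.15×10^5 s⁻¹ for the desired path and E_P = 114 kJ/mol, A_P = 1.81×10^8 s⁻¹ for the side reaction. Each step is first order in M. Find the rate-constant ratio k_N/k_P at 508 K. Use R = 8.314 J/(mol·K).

With equal orders, S_{N/P} = k_N/k_P = (A_N/A_P)·exp[(E_P−E_N)/(RT)].
(E_P−E_N)/(RT) = (114−97.3)×10³/(8.314×508) = 16700/4224 = 3.954.
k_N/k_P = (3.15×10^5/1.81×10^8)·exp(3.954) = 0.001740 × 52.15 = 0.0908.
Since E_N < E_P, lowering the temperature improves selectivity toward N.

0.0908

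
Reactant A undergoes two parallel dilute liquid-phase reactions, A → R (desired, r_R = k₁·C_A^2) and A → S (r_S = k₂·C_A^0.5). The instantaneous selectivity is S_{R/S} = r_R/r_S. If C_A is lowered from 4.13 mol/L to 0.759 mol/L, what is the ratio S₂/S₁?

S_{R/S} = (k₁/k₂)·C_A^1.5, so S₂/S₁ = (C_{A,2}/C_{A,1})^1.5.
= (0.759/4.13)^1.5 = (0.1838)^1.5 = 0.0788.
Selectivity toward R falls as C_A falls — high-concentration operation is favoured.

0.0788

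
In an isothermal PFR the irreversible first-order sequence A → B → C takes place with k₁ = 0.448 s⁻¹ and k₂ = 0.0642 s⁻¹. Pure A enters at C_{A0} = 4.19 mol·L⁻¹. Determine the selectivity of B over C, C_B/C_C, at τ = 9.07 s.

1.80

For first-order series with pure A initially, C_B(τ) = k₁C_{A0}/(k₂−k₁)·(e^(−k₁τ) − e^(−k₂τ)).
e^(−k₁τ) = e^(−0.448×9.07) = e^(−4.063) = 0.01719; e^(−k₂τ) = e^(−0.5823) = 0.5586.
C_B = 0.448×4.19/(0.0642−0.448) × (0.01719−0.5586) = (-4.891)×(-0.5414) = 2.648 mol·L⁻¹.
C_A = C_{A0}e^(−k₁τ) = 0.07203 mol·L⁻¹, so C_C = C_{A0}−C_A−C_B = 1.470 mol·L⁻¹; C_B/C_C = 1.80.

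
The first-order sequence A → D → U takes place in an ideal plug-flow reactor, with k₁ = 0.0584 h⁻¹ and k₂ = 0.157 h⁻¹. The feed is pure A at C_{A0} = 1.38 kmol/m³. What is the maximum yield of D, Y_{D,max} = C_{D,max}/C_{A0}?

0.207

At the optimum, C_{D,max}/C_{A0} = (k₁/k₂)^[k₂/(k₂−k₁)].
= (0.0584/0.157)^(0.157/(0.157−0.0584)) = (0.3720)^(1.592) = 0.2071.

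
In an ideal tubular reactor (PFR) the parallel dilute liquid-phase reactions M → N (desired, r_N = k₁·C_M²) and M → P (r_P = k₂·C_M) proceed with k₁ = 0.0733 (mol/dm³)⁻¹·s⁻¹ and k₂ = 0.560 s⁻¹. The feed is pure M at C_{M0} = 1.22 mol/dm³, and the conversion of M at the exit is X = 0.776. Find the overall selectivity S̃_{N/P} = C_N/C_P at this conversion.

C_M = C_{M0}(1−X) = 0.2733 mol/dm³.
Along a PFR/batch, dC_P/dC_M = −r_P/(r_N+r_P) = −k₂/(k₂+k₁·C_M).
Integrating from C_{M0} to C_M: C_P = (0.560/0.0733)·ln[(0.560+0.0733·1.22)/(0.560+0.0733·0.273)] = 7.640·ln(0.6494/0.5800) = 0.8634 mol/dm³.
Then C_N = (C_{M0}−C_M) − C_P = 0.9467 − 0.8634 = 0.08337 mol/dm³.
S̃_{N/P} = C_N/C_P = 0.08337/0.8634 = 0.0966.

0.0966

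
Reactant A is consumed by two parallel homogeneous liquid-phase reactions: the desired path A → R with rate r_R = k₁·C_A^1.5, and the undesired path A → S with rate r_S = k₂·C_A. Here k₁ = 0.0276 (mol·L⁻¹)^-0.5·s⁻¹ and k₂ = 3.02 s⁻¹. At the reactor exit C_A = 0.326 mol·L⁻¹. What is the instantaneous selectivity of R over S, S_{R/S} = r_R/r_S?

S_{R/S} = r_R/r_S = (k₁·C_A^1.5)/(k₂·C_A) = (k₁/k₂)·C_A^0.5.
= (0.0276×0.3260^1.5) / (3.02×0.3260) = 0.005137/0.9845 = 0.00522.

0.00522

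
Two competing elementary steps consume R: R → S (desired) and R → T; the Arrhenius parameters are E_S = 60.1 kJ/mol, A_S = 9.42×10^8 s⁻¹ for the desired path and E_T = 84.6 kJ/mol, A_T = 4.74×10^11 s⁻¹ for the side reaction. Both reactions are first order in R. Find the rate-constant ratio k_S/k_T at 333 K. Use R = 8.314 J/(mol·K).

13.9

With equal orders, S_{S/T} = k_S/k_T = (A_S/A_T)·exp[(E_T−E_S)/(RT)].
(E_T−E_S)/(RT) = (84.6−60.1)×10³/(8.314×333) = 24500/2769 = 8.849.
k_S/k_T = (9.42×10^8/4.74×10^11)·exp(8.849) = 0.001987 × 6970 = 13.9.
Since E_S < E_T, lowering the temperature improves selectivity toward S.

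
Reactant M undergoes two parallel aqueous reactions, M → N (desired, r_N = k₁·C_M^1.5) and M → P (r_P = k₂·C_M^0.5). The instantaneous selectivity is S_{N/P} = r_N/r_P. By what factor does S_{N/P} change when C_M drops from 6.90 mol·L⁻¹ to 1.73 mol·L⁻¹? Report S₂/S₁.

S_{N/P} = (k₁/k₂)·C_M, so S₂/S₁ = (C_{M,2}/C_{M,1}).
= 1.73/6.90 = 0.251.

0.251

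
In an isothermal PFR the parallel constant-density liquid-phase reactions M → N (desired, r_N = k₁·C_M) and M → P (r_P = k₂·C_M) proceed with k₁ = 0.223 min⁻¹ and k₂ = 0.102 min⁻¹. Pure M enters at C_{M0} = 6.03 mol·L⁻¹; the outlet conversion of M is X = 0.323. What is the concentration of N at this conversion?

C_M = C_{M0}(1−X) = 4.082 mol·L⁻¹.
Both paths are first order in M, so the instantaneous fraction to N is constant: dC_N/d(−C_M) = k₁/(k₁+k₂) = 0.6862.
C_N = 0.6862·(C_{M0}−C_M) = 0.6862×1.948 = 1.34 mol·L⁻¹.

1.34 mol·L⁻¹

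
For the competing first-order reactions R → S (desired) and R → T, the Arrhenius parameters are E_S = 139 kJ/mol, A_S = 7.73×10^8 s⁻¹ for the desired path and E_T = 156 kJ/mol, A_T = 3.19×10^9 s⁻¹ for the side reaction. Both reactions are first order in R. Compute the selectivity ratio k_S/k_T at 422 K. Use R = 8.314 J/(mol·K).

k_S/k_T = (A_S/A_T)·exp[−(E_S−E_T)/(RT)] = (A_S/A_T)·exp[(E_T−E_S)/(RT)].
(E_T−E_S)/(RT) = (156−139)×10³/(8.314×422) = 17000/3509 = 4.845.
k_S/k_T = (7.73×10^8/3.19×10^9)·exp(4.845) = 0.2423 × 127.1 = 30.8.
Since E_S < E_T, lowering the temperature improves selectivity toward S.

30.8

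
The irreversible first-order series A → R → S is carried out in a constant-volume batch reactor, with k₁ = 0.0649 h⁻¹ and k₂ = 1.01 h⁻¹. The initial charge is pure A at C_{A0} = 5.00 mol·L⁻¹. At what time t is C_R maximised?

Setting dC_R/dt = 0 gives t_opt = ln(k₂/k₁)/(k₂−k₁).
= ln(1.01/0.0649)/(1.01−0.0649) = ln(15.56)/0.9451 = 2.745/0.9451 = 2.90 h.

2.90 h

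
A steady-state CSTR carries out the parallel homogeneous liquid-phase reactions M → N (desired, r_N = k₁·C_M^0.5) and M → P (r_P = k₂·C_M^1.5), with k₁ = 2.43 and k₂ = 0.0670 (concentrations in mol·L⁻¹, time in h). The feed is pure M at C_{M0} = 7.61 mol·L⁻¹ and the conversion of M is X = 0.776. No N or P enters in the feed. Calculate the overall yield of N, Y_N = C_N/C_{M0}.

Exit C_M = C_{M0}(1−X) = 7.61×0.224 = 1.705 mol·L⁻¹.
In a CSTR the entire volume is at exit conditions, so r_N = 2.43×1.705^0.5 = 3.173 and r_P = 0.0670×1.705^1.5 = 0.1491.
Fraction of consumed M going to N: r_N/(r_N+r_P) = 0.9551.
C_N = 0.9551·C_{M0}·X = 0.9551×7.61×0.776 = 5.64 mol·L⁻¹; Y_N = C_N/C_{M0} = 0.741.

0.741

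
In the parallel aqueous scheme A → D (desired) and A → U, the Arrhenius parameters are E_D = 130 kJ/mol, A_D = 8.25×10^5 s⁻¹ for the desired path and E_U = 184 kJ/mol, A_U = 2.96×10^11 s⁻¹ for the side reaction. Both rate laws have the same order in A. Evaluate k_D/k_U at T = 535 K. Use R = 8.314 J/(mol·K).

k_D/k_U = (A_D/A_U)·exp[−(E_D−E_U)/(RT)] = (A_D/A_U)·exp[(E_U−E_D)/(RT)].
(E_U−E_D)/(RT) = (184−130)×10³/(8.314×535) = 54000/4448 = 12.14.
k_D/k_U = (8.25×10^5/2.96×10^11)·exp(12.14) = 2.787×10^-6 × 1.873×10^5 = 0.522.
Since E_D < E_U, lowering the temperature improves selectivity toward D.

0.522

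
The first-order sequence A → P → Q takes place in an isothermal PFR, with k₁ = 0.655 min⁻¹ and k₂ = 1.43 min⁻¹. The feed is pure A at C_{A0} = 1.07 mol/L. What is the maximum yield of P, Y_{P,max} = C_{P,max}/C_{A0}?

For a first-order series the maximum intermediate yield is C_{P,max}/C_{A0} = (k₁/k₂)^[k₂/(k₂−k₁)].
= (0.655/1.43)^(1.43/(1.43−0.655)) = (0.4580)^(1.845) = 0.2368.

0.237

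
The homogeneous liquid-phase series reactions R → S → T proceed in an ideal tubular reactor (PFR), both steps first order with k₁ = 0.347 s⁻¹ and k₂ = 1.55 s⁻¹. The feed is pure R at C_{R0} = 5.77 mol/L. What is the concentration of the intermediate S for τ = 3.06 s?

The intermediate concentration in a first-order A→B→C sequence is C_S = k₁C_{R0}(e^(−k₁τ) − e^(−k₂τ))/(k₂−k₁).
e^(−k₁τ) = e^(−0.347×3.06) = e^(−1.062) = 0.3458; e^(−k₂τ) = e^(−4.743) = 0.008712.
C_S = 0.347×5.77/(1.55−0.347) × (0.3458−0.008712) = 1.664×0.3371 = 0.5611 mol/L.

0.561 mol/L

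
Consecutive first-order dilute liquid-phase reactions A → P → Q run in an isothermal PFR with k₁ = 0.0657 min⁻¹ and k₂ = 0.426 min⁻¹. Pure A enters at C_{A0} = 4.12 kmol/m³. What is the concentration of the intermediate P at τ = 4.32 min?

0.446 kmol/m³

For first-order series with pure A initially, C_P(τ) = k₁C_{A0}/(k₂−k₁)·(e^(−k₁τ) − e^(−k₂τ)).
e^(−k₁τ) = e^(−0.0657×4.32) = e^(−0.2838) = 0.7529; e^(−k₂τ) = e^(−1.840) = 0.1588.
C_P = 0.0657×4.12/(0.426−0.0657) × (0.7529−0.1588) = 0.7513×0.5941 = 0.4464 kmol/m³.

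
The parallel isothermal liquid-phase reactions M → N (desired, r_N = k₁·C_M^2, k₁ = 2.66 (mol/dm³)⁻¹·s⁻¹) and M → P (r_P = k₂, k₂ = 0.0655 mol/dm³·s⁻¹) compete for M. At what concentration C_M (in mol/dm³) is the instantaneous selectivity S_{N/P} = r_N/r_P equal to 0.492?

0.110 mol/dm³

S_{N/P} = (k₁/k₂)·C_M^2 ⇒ C_M = (S·k₂/k₁)^(0.5).
= (0.492×0.0655/2.66)^(0.5) = (0.01212)^(0.5) = 0.110 mol/dm³.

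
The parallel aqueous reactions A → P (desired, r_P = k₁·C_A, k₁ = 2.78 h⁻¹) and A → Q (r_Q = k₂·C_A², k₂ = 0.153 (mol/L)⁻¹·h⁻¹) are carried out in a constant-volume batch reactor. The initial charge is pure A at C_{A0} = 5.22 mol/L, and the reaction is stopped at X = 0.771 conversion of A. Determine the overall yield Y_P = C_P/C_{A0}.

0.657

C_A = C_{A0}(1−X) = 1.195 mol/L.
Along a PFR/batch, dC_P/dC_A = −r_P/(r_P+r_Q) = −k₁/(k₁+k₂·C_A).
Integrating from C_{A0} to C_A: C_P = (2.78/0.153)·ln[(2.78+0.153·5.22)/(2.78+0.153·1.20)] = 18.17·ln(3.579/2.963) = 3.431 mol/L.
Y_P = C_P/C_{A0} = 3.431/5.22 = 0.657.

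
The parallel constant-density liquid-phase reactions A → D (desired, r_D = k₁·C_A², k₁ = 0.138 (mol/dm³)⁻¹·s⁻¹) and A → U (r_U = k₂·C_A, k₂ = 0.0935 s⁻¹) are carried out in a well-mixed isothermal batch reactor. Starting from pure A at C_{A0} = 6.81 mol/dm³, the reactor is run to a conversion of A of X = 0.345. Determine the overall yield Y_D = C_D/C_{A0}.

C_A = C_{A0}(1−X) = 4.461 mol/dm³.
Along a PFR/batch, dC_U/dC_A = −r_U/(r_D+r_U) = −k₂/(k₂+k₁·C_A).
Integrating from C_{A0} to C_A: C_U = (0.0935/0.138)·ln[(0.0935+0.138·6.81)/(0.0935+0.138·4.46)] = 0.6775·ln(1.033/0.7091) = 0.2551 mol/dm³.
Then C_D = (C_{A0}−C_A) − C_U = 2.349 − 0.2551 = 2.094 mol/dm³.
Y_D = C_D/C_{A0} = 2.094/6.81 = 0.308.

0.308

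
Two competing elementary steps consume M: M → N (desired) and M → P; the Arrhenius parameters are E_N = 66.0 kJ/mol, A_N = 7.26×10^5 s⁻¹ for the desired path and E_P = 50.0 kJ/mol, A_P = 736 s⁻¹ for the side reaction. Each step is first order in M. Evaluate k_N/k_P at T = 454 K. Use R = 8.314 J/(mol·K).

k_N/k_P = (A_N/A_P)·exp[−(E_N−E_P)/(RT)] = (A_N/A_P)·exp[(E_P−E_N)/(RT)].
(E_P−E_N)/(RT) = (50.0−66.0)×10³/(8.314×454) = -16000/3775 = -4.239.
k_N/k_P = (7.26×10^5/736)·exp(-4.239) = 986.4 × 0.01442 = 14.2.
Since E_N > E_P, raising the temperature improves selectivity toward N.

14.2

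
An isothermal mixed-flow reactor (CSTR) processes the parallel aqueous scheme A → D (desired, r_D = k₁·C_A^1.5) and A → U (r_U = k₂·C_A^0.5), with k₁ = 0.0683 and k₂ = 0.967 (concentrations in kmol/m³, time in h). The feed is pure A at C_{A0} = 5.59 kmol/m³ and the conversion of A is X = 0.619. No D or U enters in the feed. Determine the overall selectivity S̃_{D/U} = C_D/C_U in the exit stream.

Exit C_A = C_{A0}(1−X) = 5.59×0.381 = 2.130 kmol/m³.
In a CSTR the entire volume is at exit conditions, so r_D = 0.0683×2.130^1.5 = 0.2123 and r_U = 0.967×2.130^0.5 = 1.411.
Overall selectivity = C_D/C_U = r_Dτ/(r_Uτ) = r_D/r_U = 0.150.

0.150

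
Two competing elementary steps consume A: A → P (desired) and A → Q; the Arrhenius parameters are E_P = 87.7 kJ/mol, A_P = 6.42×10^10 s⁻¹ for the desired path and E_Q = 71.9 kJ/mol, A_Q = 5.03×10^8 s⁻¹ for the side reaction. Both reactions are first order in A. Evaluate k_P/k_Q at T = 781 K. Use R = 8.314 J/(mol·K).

k_P/k_Q = (A_P/A_Q)·exp[−(E_P−E_Q)/(RT)] = (A_P/A_Q)·exp[(E_Q−E_P)/(RT)].
(E_Q−E_P)/(RT) = (71.9−87.7)×10³/(8.314×781) = -15800/6493 = -2.433.
k_P/k_Q = (6.42×10^10/5.03×10^8)·exp(-2.433) = 127.6 × 0.08775 = 11.2.

11.2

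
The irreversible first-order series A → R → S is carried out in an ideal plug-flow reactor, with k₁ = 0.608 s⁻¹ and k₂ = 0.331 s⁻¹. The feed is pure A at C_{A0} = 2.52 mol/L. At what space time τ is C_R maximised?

2.20 s

The intermediate peaks when r₁ = r₂, i.e. k₁e^(−k₁τ) = k₂e^(−k₂τ), giving τ_opt = ln(k₂/k₁)/(k₂−k₁).
= ln(0.331/0.608)/(0.331−0.608) = ln(0.5444)/-0.2770 = -0.6081/-0.2770 = 2.20 s.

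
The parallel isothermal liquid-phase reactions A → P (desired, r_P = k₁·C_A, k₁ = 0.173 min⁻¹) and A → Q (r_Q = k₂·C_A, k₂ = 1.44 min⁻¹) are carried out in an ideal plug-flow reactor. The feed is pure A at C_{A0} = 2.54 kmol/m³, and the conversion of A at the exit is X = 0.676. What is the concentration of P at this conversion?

C_A = C_{A0}(1−X) = 0.8230 kmol/m³.
Both paths are first order in A, so the instantaneous fraction to P is constant: dC_P/d(−C_A) = k₁/(k₁+k₂) = 0.1073.
C_P = 0.1073·(C_{A0}−C_A) = 0.1073×1.717 = 0.184 kmol/m³.

0.184 kmol/m³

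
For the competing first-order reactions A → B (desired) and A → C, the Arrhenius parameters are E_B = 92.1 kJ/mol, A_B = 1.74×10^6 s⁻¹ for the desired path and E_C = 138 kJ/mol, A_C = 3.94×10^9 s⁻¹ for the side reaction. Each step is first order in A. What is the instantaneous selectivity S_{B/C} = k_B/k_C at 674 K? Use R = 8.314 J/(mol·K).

With equal orders, S_{B/C} = k_B/k_C = (A_B/A_C)·exp[(E_C−E_B)/(RT)].
(E_C−E_B)/(RT) = (138−92.1)×10³/(8.314×674) = 45900/5604 = 8.191.
k_B/k_C = (1.74×10^6/3.94×10^9)·exp(8.191) = 4.416×10^-4 × 3609 = 1.59.
Since E_B < E_C, lowering the temperature improves selectivity toward B.

1.59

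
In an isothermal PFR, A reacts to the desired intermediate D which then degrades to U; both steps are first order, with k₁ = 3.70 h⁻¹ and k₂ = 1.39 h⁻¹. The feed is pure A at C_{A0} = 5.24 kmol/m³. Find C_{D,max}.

2.91 kmol/m³

For a first-order series the maximum intermediate yield is C_{D,max}/C_{A0} = (k₁/k₂)^[k₂/(k₂−k₁)].
= (3.70/1.39)^(1.39/(1.39−3.70)) = (2.662)^(-0.6017) = 0.5548.
C_{D,max} = 0.5548×5.24 = 2.91 kmol/m³.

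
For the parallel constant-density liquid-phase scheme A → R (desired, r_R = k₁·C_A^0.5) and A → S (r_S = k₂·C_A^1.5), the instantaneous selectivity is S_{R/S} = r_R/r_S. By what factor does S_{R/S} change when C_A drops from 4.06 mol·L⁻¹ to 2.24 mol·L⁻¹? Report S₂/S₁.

1.81

S_{R/S} = (k₁/k₂)·C_A⁻¹, so S₂/S₁ = (C_{A,2}/C_{A,1})⁻¹.
= 4.06/2.24 = 1.81.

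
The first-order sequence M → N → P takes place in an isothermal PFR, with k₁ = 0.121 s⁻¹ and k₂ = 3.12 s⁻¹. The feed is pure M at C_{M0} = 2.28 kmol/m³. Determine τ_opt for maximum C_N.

1.08 s

For first-order series the maximum of C_N occurs at τ_opt = ln(k₂/k₁)/(k₂−k₁).
= ln(3.12/0.121)/(3.12−0.121) = ln(25.79)/2.999 = 3.250/2.999 = 1.08 s.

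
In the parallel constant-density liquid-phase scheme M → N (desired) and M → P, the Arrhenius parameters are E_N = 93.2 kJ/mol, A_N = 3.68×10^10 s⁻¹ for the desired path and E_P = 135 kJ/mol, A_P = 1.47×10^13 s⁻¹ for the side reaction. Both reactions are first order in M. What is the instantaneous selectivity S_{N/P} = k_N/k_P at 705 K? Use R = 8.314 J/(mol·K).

3.13

Since both paths have the same order in M, the concentration cancels and S_{N/P} = k_N/k_P = (A_N/A_P)·exp[(E_P−E_N)/(RT)].
(E_P−E_N)/(RT) = (135−93.2)×10³/(8.314×705) = 41800/5861 = 7.131.
k_N/k_P = (3.68×10^10/1.47×10^13)·exp(7.131) = 0.002503 × 1251 = 3.13.
Since E_N < E_P, lowering the temperature improves selectivity toward N.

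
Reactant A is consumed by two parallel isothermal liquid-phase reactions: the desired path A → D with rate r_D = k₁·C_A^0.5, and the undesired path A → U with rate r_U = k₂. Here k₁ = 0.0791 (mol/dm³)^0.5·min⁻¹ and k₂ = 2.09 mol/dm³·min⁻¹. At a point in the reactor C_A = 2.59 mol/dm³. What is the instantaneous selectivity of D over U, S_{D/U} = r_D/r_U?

0.0609

S_{D/U} = r_D/r_U = (k₁·C_A^0.5)/(k₂) = (k₁/k₂)·C_A^0.5.
= (0.0791×2.590^0.5) / (2.09) = 0.1273/2.090 = 0.0609.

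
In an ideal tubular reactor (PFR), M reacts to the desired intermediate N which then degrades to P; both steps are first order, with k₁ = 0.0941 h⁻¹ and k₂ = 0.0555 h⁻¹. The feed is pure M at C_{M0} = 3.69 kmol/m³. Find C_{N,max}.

1.73 kmol/m³

Evaluating C_N at τ_opt = ln(k₂/k₁)/(k₂−k₁) gives C_{N,max}/C_{M0} = (k₁/k₂)^[k₂/(k₂−k₁)].
= (0.0941/0.0555)^(0.0555/(0.0555−0.0941)) = (1.695)^(-1.438) = 0.4681.
C_{N,max} = 0.4681×3.69 = 1.73 kmol/m³.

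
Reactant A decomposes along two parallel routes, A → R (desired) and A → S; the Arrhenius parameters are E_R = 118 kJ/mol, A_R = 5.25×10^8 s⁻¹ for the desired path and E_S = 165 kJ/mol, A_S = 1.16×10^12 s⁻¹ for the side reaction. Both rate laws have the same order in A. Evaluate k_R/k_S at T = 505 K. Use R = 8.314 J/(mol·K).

32.9

Since both paths have the same order in A, the concentration cancels and S_{R/S} = k_R/k_S = (A_R/A_S)·exp[(E_S−E_R)/(RT)].
(E_S−E_R)/(RT) = (165−118)×10³/(8.314×505) = 47000/4199 = 11.19.
k_R/k_S = (5.25×10^8/1.16×10^12)·exp(11.19) = 4.526×10^-4 × 72714 = 32.9.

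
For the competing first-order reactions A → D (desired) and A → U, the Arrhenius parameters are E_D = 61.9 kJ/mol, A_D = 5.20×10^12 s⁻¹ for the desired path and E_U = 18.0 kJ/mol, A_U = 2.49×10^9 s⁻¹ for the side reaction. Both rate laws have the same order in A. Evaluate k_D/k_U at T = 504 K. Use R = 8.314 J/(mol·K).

Since both paths have the same order in A, the concentration cancels and S_{D/U} = k_D/k_U = (A_D/A_U)·exp[(E_U−E_D)/(RT)].
(E_U−E_D)/(RT) = (18.0−61.9)×10³/(8.314×504) = -43900/4190 = -10.48.
k_D/k_U = (5.20×10^12/2.49×10^9)·exp(-10.48) = 2088 × 2.819×10^-5 = 0.0589.

0.0589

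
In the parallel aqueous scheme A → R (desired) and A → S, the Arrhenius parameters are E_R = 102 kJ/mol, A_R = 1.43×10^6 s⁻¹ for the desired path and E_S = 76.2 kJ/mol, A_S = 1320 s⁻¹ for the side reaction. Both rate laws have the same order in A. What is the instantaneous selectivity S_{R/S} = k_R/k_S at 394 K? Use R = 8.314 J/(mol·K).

With equal orders, S_{R/S} = k_R/k_S = (A_R/A_S)·exp[(E_S−E_R)/(RT)].
(E_S−E_R)/(RT) = (76.2−102)×10³/(8.314×394) = -25800/3276 = -7.876.
k_R/k_S = (1.43×10^6/1320)·exp(-7.876) = 1083 × 3.797×10^-4 = 0.411.
Since E_R > E_S, raising the temperature improves selectivity toward R.

0.411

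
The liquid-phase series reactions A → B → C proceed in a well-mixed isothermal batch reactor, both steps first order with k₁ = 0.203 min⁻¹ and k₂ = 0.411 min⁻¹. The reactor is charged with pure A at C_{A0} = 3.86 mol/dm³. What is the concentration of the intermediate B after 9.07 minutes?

0.507 mol/dm³

The intermediate concentration in a first-order A→B→C sequence is C_B = k₁C_{A0}(e^(−k₁t) − e^(−k₂t))/(k₂−k₁).
e^(−k₁t) = e^(−0.203×9.07) = e^(−1.841) = 0.1586; e^(−k₂t) = e^(−3.728) = 0.02405.
C_B = 0.203×3.86/(0.411−0.203) × (0.1586−0.02405) = 3.767×0.1346 = 0.5070 mol/dm³.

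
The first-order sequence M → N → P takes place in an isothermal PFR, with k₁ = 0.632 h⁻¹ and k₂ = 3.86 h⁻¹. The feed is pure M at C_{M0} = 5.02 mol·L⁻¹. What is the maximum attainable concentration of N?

For a first-order series the maximum intermediate yield is C_{N,max}/C_{M0} = (k₁/k₂)^[k₂/(k₂−k₁)].
= (0.632/3.86)^(3.86/(3.86−0.632)) = (0.1637)^(1.196) = 0.1149.
C_{N,max} = 0.1149×5.02 = 0.577 mol·L⁻¹.

0.577 mol·L⁻¹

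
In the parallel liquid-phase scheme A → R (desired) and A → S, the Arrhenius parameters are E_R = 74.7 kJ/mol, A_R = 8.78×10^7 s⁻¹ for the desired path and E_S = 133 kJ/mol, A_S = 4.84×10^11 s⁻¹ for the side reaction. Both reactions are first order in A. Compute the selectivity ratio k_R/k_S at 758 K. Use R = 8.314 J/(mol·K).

1.89

k_R/k_S = (A_R/A_S)·exp[−(E_R−E_S)/(RT)] = (A_R/A_S)·exp[(E_S−E_R)/(RT)].
(E_S−E_R)/(RT) = (133−74.7)×10³/(8.314×758) = 58300/6302 = 9.251.
k_R/k_S = (8.78×10^7/4.84×10^11)·exp(9.251) = 1.814×10^-4 × 10415 = 1.89.
Since E_R < E_S, lowering the temperature improves selectivity toward R.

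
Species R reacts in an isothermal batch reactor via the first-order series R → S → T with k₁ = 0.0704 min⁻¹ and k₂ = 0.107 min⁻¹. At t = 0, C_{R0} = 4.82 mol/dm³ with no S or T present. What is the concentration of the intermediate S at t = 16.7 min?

1.31 mol/dm³

Solving the coupled first-order balances gives C_S(t) = [k₁/(k₂−k₁)]·C_{R0}·(e^(−k₁t) − e^(−k₂t)).
e^(−k₁t) = e^(−0.0704×16.7) = e^(−1.176) = 0.3086; e^(−k₂t) = e^(−1.787) = 0.1675.
C_S = 0.0704×4.82/(0.107−0.0704) × (0.3086−0.1675) = 9.271×0.1411 = 1.308 mol/dm³.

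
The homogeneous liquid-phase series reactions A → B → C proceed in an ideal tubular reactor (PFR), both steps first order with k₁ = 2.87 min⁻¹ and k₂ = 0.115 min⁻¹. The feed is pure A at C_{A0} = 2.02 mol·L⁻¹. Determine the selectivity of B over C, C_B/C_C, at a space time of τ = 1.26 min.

8.74

Solving the coupled first-order balances gives C_B(τ) = [k₁/(k₂−k₁)]·C_{A0}·(e^(−k₁τ) − e^(−k₂τ)).
e^(−k₁τ) = e^(−2.87×1.26) = e^(−3.616) = 0.02688; e^(−k₂τ) = e^(−0.1449) = 0.8651.
C_B = 2.87×2.02/(0.115−2.87) × (0.02688−0.8651) = (-2.104)×(-0.8382) = 1.764 mol·L⁻¹.
C_A = C_{A0}e^(−k₁τ) = 0.05431 mol·L⁻¹, so C_C = C_{A0}−C_A−C_B = 0.2018 mol·L⁻¹; C_B/C_C = 8.74.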